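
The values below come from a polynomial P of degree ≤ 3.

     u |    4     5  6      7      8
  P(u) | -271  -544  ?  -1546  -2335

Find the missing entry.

On equispaced nodes a degree-3 polynomial has vanishing fourth forward difference, so
  P(4) - 4·P(5) + 6·P(6) - 4·P(7) + P(8) = 0.
Substituting the known values and solving for P(6):
  6·P(6) = -5754
  P(6) = -959.

-959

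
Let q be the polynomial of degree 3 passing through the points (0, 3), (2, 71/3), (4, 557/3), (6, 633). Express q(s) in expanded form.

Write q(s) = as^3 + bs^2 + cs + d. Substituting each data point gives a linear system:
  d = 3
  8a + 4b + 2c + d = 71/3
  64a + 16b + 4c + d = 557/3
  216a + 36b + 6c + d = 633
Solving the system yields a = 3, b = -1/3, c = -1, d = 3.
So q(s) = 3s^3 - (1/3)s^2 - s + 3.
Check: q(6) = 633. ✓

q(s) = 3s^3 - (1/3)s^2 - s + 3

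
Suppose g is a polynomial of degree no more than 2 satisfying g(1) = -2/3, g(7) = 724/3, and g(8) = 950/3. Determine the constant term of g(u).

-6

Write g(u) = au^2 + bu + c. Substituting each data point gives a linear system:
  a + b + c = -2/3
  49a + 7b + c = 724/3
  64a + 8b + c = 950/3
Solving the system yields a = 5, b = 1/3, c = -6.
So g(u) = 5u^2 + (1/3)u - 6.
The constant term is -6.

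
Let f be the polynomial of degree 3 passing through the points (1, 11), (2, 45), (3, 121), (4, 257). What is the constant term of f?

Write f(s) = as^3 + bs^2 + cs + d. Substituting each data point gives a linear system:
  a + b + c + d = 11
  8a + 4b + 2c + d = 45
  27a + 9b + 3c + d = 121
  64a + 16b + 4c + d = 257
Solving the system yields a = 3, b = 3, c = 4, d = 1.
So f(s) = 3s^3 + 3s^2 + 4s + 1.
The constant term is 1.

1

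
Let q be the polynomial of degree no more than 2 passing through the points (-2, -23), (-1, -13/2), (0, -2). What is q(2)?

-29

Forward differences of the values at u = -2, -1, 0:
  q  : -23  -13/2  -2
  Δ  : 33/2  9/2
  Δ^2: -12
The second differences are constant, confirming degree 2.
Interpolating (Newton forward form) and evaluating at u = 2 gives q(2) = -29.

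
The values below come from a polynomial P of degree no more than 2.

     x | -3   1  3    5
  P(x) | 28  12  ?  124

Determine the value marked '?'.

52

The 3 known points determine the degree-2 polynomial uniquely.
Write P(x) = ax^2 + bx + c. Substituting each data point gives a linear system:
  9a - 3b + c = 28
  a + b + c = 12
  25a + 5b + c = 124
Solving the system yields a = 4, b = 4, c = 4.
So P(x) = 4x^2 + 4x + 4.
Then P(3) = 52.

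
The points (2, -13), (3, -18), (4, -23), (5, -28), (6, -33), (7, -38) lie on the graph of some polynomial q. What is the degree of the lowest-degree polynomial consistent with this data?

Forward differences of the values at n = 2, 3, 4, 5, 6, 7:
  q  : -13  -18  -23  -28  -33  -38
  Δ  : -5  -5  -5  -5  -5
  Δ^2: 0  0  0  0
  Δ^3: 0  0  0
  Δ^4: 0  0
  Δ^5: 0
The first differences are constant (-5) and nonzero, while all higher differences vanish, so the minimal degree is 1.

1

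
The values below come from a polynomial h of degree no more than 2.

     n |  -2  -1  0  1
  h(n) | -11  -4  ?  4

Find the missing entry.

1

On equispaced nodes a degree-2 polynomial has vanishing third forward difference, so
  - h(-2) + 3·h(-1) - 3·h(0) + h(1) = 0.
Substituting the known values and solving for h(0):
  -3·h(0) = -3
  h(0) = 1.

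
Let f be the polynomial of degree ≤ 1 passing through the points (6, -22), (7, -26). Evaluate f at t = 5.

Write f(t) = at + b. Substituting each data point gives a linear system:
  6a + b = -22
  7a + b = -26
Solving the system yields a = -4, b = 2.
So f(t) = -4t + 2.
Then f(5) = -18.

-18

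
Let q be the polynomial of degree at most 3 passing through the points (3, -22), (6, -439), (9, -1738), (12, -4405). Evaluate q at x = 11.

Forward differences of the values at x = 3, 6, 9, 12:
  q  : -22  -439  -1738  -4405
  Δ  : -417  -1299  -2667
  Δ^2: -882  -1368
  Δ^3: -486
The third differences are constant, confirming degree 3.
Interpolating (Newton forward form) and evaluating at x = 11 gives q(11) = -3334.

-3334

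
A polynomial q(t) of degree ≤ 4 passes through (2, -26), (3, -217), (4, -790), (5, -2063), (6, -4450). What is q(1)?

Using the Lagrange interpolation formula with nodes 2, 3, 4, 5, 6:
  L_0(t) = (t - 3)(t - 4)(t - 5)(t - 6) / 24
  L_1(t) = (t - 2)(t - 4)(t - 5)(t - 6) / -6
  L_2(t) = (t - 2)(t - 3)(t - 5)(t - 6) / 4
  L_3(t) = (t - 2)(t - 3)(t - 4)(t - 6) / -6
  L_4(t) = (t - 2)(t - 3)(t - 4)(t - 5) / 24
Then q(t) = -26·L_0(t) - 217·L_1(t) - 790·L_2(t) - 2063·L_3(t) - 4450·L_4(t).
Expanding and collecting terms gives q(t) = -4t^4 + 3t^3 + 2t^2 + 2t + 2.
Evaluating at t = 1: q(1) = 5.

5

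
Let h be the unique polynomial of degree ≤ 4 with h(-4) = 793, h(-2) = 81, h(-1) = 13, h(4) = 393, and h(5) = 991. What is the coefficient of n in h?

Write h(n) = an^4 + bn^3 + cn^2 + dn + e. Substituting each data point gives a linear system:
  256a - 64b + 16c - 4d + e = 793
  16a - 8b + 4c - 2d + e = 81
  a - b + c - d + e = 13
  256a + 64b + 16c + 4d + e = 393
  625a + 125b + 25c + 5d + e = 991
Solving the system yields a = 2, b = -3, c = 5, d = -2, e = 1.
So h(n) = 2n^4 - 3n^3 + 5n^2 - 2n + 1.
The coefficient of n is -2.

-2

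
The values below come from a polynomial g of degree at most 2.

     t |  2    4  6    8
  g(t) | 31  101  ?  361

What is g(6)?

211

The 3 known points determine the degree-2 polynomial uniquely.
Write g(t) = at^2 + bt + c. Substituting each data point gives a linear system:
  4a + 2b + c = 31
  16a + 4b + c = 101
  64a + 8b + c = 361
Solving the system yields a = 5, b = 5, c = 1.
So g(t) = 5t^2 + 5t + 1.
Then g(6) = 211.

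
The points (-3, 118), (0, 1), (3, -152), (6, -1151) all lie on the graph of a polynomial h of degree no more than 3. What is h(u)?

h(u) = -5u^3 - 2u^2 + 1

Write h(u) = au^3 + bu^2 + cu + d. Substituting each data point gives a linear system:
  -27a + 9b - 3c + d = 118
  d = 1
  27a + 9b + 3c + d = -152
  216a + 36b + 6c + d = -1151
Solving the system yields a = -5, b = -2, c = 0, d = 1.
So h(u) = -5u³ - 2u² + 1.
Check: h(6) = -1151. ✓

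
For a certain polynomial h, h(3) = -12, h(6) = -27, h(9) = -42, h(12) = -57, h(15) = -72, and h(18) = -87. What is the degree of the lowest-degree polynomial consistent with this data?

Forward differences of the values at t = 3, 6, 9, 12, 15, 18:
  h  : -12  -27  -42  -57  -72  -87
  Δ  : -15  -15  -15  -15  -15
  Δ^2: 0  0  0  0
  Δ^3: 0  0  0
  Δ^4: 0  0
  Δ^5: 0
The first differences are constant (-15) and nonzero, while all higher differences vanish, so the minimal degree is 1.

1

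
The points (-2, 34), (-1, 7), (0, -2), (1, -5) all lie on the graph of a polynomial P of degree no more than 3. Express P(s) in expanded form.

Write P(s) = as^3 + bs^2 + cs + d. Substituting each data point gives a linear system:
  -8a + 4b - 2c + d = 34
  -a + b - c + d = 7
  d = -2
  a + b + c + d = -5
Solving the system yields a = -2, b = 3, c = -4, d = -2.
So P(s) = -2s^3 + 3s^2 - 4s - 2.
Check: P(0) = -2. ✓

P(s) = -2s^3 + 3s^2 - 4s - 2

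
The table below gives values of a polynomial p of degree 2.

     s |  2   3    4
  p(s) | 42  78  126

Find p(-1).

Forward differences of the values at s = 2, 3, 4:
  p  : 42  78  126
  Δ  : 36  48
  Δ^2: 12
The second differences are constant, confirming degree 2.
Interpolating (Newton forward form) and evaluating at s = -1 gives p(-1) = 6.

6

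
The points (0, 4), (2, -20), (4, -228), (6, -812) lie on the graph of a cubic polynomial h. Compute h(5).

Using the Lagrange interpolation formula with nodes 0, 2, 4, 6:
  L_0(x) = (x - 2)(x - 4)(x - 6) / -48
  L_1(x) = x(x - 4)(x - 6) / 16
  L_2(x) = x(x - 2)(x - 6) / -16
  L_3(x) = x(x - 2)(x - 4) / 48
Then h(x) = 4·L_0(x) - 20·L_1(x) - 228·L_2(x) - 812·L_3(x).
Expanding and collecting terms gives h(x) = -4x^3 + x^2 + 2x + 4.
Evaluating at x = 5: h(5) = -461.

-461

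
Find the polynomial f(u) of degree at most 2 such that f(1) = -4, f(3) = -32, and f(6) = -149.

f(u) = -5u^2 + 6u - 5

Write f(u) = au^2 + bu + c. Substituting each data point gives a linear system:
  a + b + c = -4
  9a + 3b + c = -32
  36a + 6b + c = -149
Solving the system yields a = -5, b = 6, c = -5.
So f(u) = -5u² + 6u - 5.
Check: f(1) = -4. ✓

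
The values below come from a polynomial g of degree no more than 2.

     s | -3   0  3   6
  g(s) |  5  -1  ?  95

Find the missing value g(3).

29

On equispaced nodes a degree-2 polynomial has vanishing third forward difference, so
  - g(-3) + 3·g(0) - 3·g(3) + g(6) = 0.
Substituting the known values and solving for g(3):
  -3·g(3) = -87
  g(3) = 29.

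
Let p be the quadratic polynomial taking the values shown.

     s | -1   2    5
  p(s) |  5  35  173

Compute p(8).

419

Write p(s) = as^2 + bs + c. Substituting each data point gives a linear system:
  a - b + c = 5
  4a + 2b + c = 35
  25a + 5b + c = 173
Solving the system yields a = 6, b = 4, c = 3.
So p(s) = 6s^2 + 4s + 3.
Then p(8) = 419.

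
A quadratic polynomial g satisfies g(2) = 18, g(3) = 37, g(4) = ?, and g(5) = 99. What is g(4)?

The 3 known points determine the degree-2 polynomial uniquely.
Write g(s) = as^2 + bs + c. Substituting each data point gives a linear system:
  4a + 2b + c = 18
  9a + 3b + c = 37
  25a + 5b + c = 99
Solving the system yields a = 4, b = -1, c = 4.
So g(s) = 4s^2 - s + 4.
Then g(4) = 64.

64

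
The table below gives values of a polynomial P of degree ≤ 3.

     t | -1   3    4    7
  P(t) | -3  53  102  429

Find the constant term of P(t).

Write P(t) = at^3 + bt^2 + ct + d. Substituting each data point gives a linear system:
  -a + b - c + d = -3
  27a + 9b + 3c + d = 53
  64a + 16b + 4c + d = 102
  343a + 49b + 7c + d = 429
Solving the system yields a = 1, b = 1, c = 5, d = 2.
So P(t) = t^3 + t^2 + 5t + 2.
The constant term is 2.

2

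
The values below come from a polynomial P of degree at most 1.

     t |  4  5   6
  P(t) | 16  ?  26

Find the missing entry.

21

The 2 known points determine the degree-1 polynomial uniquely.
Write P(t) = at + b. Substituting each data point gives a linear system:
  4a + b = 16
  6a + b = 26
Solving the system yields a = 5, b = -4.
So P(t) = 5t - 4.
Then P(5) = 21.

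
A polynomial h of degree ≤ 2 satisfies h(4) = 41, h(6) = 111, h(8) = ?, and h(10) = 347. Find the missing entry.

On equispaced nodes a degree-2 polynomial has vanishing third forward difference, so
  - h(4) + 3·h(6) - 3·h(8) + h(10) = 0.
Substituting the known values and solving for h(8):
  -3·h(8) = -639
  h(8) = 213.

213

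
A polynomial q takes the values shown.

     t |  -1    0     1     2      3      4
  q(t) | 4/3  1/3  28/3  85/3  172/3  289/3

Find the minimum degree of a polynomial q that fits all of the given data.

2

Forward differences of the values at t = -1, 0, 1, 2, 3, 4:
  q  : 4/3  1/3  28/3  85/3  172/3  289/3
  Δ  : -1  9  19  29  39
  Δ^2: 10  10  10  10
  Δ^3: 0  0  0
  Δ^4: 0  0
  Δ^5: 0
The second differences are constant (10) and nonzero, while all higher differences vanish, so the minimal degree is 2.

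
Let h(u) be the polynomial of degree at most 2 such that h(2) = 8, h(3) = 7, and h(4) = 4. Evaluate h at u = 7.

Using the Lagrange interpolation formula with nodes 2, 3, 4:
  L_0(u) = (u - 3)(u - 4) / 2
  L_1(u) = (u - 2)(u - 4) / -1
  L_2(u) = (u - 2)(u - 3) / 2
Then h(u) = 8·L_0(u) + 7·L_1(u) + 4·L_2(u).
Expanding and collecting terms gives h(u) = -u^2 + 4u + 4.
Evaluating at u = 7: h(7) = -17.

-17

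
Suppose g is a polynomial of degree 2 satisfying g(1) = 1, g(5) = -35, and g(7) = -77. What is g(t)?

Write g(t) = at^2 + bt + c. Substituting each data point gives a linear system:
  a + b + c = 1
  25a + 5b + c = -35
  49a + 7b + c = -77
Solving the system yields a = -2, b = 3, c = 0.
So g(t) = -2t² + 3t.
Check: g(5) = -35. ✓

g(t) = -2t^2 + 3t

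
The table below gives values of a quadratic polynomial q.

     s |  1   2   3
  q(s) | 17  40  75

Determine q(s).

Write q(s) = as^2 + bs + c. Substituting each data point gives a linear system:
  a + b + c = 17
  4a + 2b + c = 40
  9a + 3b + c = 75
Solving the system yields a = 6, b = 5, c = 6.
So q(s) = 6s^2 + 5s + 6.
Check: q(3) = 75. ✓

q(s) = 6s^2 + 5s + 6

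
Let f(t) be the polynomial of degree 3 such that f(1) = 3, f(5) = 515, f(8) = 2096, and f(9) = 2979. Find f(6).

Write f(t) = at^3 + bt^2 + ct + d. Substituting each data point gives a linear system:
  a + b + c + d = 3
  125a + 25b + 5c + d = 515
  512a + 64b + 8c + d = 2096
  729a + 81b + 9c + d = 2979
Solving the system yields a = 4, b = 1, c = -2, d = 0.
So f(t) = 4t^3 + t^2 - 2t.
Then f(6) = 888.

888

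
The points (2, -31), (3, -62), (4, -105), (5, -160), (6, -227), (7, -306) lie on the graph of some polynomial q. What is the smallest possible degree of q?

Forward differences of the values at t = 2, 3, 4, 5, 6, 7:
  q  : -31  -62  -105  -160  -227  -306
  Δ  : -31  -43  -55  -67  -79
  Δ^2: -12  -12  -12  -12
  Δ^3: 0  0  0
  Δ^4: 0  0
  Δ^5: 0
The second differences are constant (-12) and nonzero, while all higher differences vanish, so the minimal degree is 2.

2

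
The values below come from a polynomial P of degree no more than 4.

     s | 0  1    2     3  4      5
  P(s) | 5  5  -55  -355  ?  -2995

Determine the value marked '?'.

-1195

On equispaced nodes a degree-4 polynomial has vanishing fifth forward difference, so
  - P(0) + 5·P(1) - 10·P(2) + 10·P(3) - 5·P(4) + P(5) = 0.
Substituting the known values and solving for P(4):
  -5·P(4) = 5975
  P(4) = -1195.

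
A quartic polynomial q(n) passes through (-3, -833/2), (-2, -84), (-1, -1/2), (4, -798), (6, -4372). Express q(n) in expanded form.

Write q(n) = an^4 + bn^3 + cn^2 + dn + e. Substituting each data point gives a linear system:
  81a - 27b + 9c - 3d + e = -833/2
  16a - 8b + 4c - 2d + e = -84
  a - b + c - d + e = -1/2
  256a + 64b + 16c + 4d + e = -798
  1296a + 216b + 36c + 6d + e = -4372
Solving the system yields a = -4, b = 4, c = -1/2, d = -6, e = 2.
So q(n) = -4n^4 + 4n^3 - (1/2)n^2 - 6n + 2.
Check: q(-2) = -84. ✓

q(n) = -4n^4 + 4n^3 - (1/2)n^2 - 6n + 2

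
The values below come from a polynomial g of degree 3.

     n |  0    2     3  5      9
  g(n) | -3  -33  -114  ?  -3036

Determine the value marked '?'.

The 4 known points determine the degree-3 polynomial uniquely.
Write g(n) = an^3 + bn^2 + cn + d. Substituting each data point gives a linear system:
  d = -3
  8a + 4b + 2c + d = -33
  27a + 9b + 3c + d = -114
  729a + 81b + 9c + d = -3036
Solving the system yields a = -4, b = -2, c = 5, d = -3.
So g(n) = -4n³ - 2n² + 5n - 3.
Then g(5) = -528.

-528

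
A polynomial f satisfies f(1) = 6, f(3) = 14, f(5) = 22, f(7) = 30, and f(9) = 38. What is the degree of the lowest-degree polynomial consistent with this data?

1

Forward differences of the values at n = 1, 3, 5, 7, 9:
  f  : 6  14  22  30  38
  Δ  : 8  8  8  8
  Δ^2: 0  0  0
  Δ^3: 0  0
  Δ^4: 0
The first differences are constant (8) and nonzero, while all higher differences vanish, so the minimal degree is 1.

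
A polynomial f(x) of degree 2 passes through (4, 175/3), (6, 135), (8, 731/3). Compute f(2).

41/3

Using the Lagrange interpolation formula with nodes 4, 6, 8:
  L_0(x) = (x - 6)(x - 8) / 8
  L_1(x) = (x - 4)(x - 8) / -4
  L_2(x) = (x - 4)(x - 6) / 8
Then f(x) = 175/3·L_0(x) + 135·L_1(x) + 731/3·L_2(x).
Expanding and collecting terms gives f(x) = 4x^2 - (5/3)x + 1.
Evaluating at x = 2: f(2) = 41/3.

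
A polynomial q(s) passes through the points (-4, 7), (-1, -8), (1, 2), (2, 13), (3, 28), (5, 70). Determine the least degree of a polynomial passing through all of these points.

2

Divided differences on the nodes -4, -1, 1, 2, 3, 5:
  order 0: 7  -8  2  13  28  70
  order 1: -5  5  11  15  21
  order 2: 2  2  2  2
  order 3: 0  0  0
  order 4: 0  0
  order 5: 0
The order-2 divided differences are all 2 (nonzero) and every higher order vanishes, so the data lies on a polynomial of degree exactly 2.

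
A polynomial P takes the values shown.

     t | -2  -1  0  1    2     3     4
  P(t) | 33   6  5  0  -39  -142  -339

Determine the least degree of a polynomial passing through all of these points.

3

Forward differences of the values at t = -2, -1, 0, 1, 2, 3, 4:
  P  : 33  6  5  0  -39  -142  -339
  Δ  : -27  -1  -5  -39  -103  -197
  Δ^2: 26  -4  -34  -64  -94
  Δ^3: -30  -30  -30  -30
  Δ^4: 0  0  0
  Δ^5: 0  0
  Δ^6: 0
The third differences are constant (-30) and nonzero, while all higher differences vanish, so the minimal degree is 3.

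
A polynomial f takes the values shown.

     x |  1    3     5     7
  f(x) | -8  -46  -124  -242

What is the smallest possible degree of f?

2

Forward differences of the values at x = 1, 3, 5, 7:
  f  : -8  -46  -124  -242
  Δ  : -38  -78  -118
  Δ^2: -40  -40
  Δ^3: 0
The second differences are constant (-40) and nonzero, while all higher differences vanish, so the minimal degree is 2.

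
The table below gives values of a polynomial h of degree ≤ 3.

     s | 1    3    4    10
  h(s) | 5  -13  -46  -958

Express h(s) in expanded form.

h(s) = -s^3 + 4s + 2

Write h(s) = as^3 + bs^2 + cs + d. Substituting each data point gives a linear system:
  a + b + c + d = 5
  27a + 9b + 3c + d = -13
  64a + 16b + 4c + d = -46
  1000a + 100b + 10c + d = -958
Solving the system yields a = -1, b = 0, c = 4, d = 2.
So h(s) = -s^3 + 4s + 2.
Check: h(1) = 5. ✓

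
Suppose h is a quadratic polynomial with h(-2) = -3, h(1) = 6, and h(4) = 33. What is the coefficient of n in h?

Write h(n) = an^2 + bn + c. Substituting each data point gives a linear system:
  4a - 2b + c = -3
  a + b + c = 6
  16a + 4b + c = 33
Solving the system yields a = 1, b = 4, c = 1.
So h(n) = n^2 + 4n + 1.
The coefficient of n is 4.

4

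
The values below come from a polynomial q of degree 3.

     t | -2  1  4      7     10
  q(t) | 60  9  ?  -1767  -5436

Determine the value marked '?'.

-276

On equispaced nodes a degree-3 polynomial has vanishing fourth forward difference, so
  q(-2) - 4·q(1) + 6·q(4) - 4·q(7) + q(10) = 0.
Substituting the known values and solving for q(4):
  6·q(4) = -1656
  q(4) = -276.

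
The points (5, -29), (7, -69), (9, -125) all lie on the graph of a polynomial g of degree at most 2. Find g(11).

-197

Write g(x) = ax^2 + bx + c. Substituting each data point gives a linear system:
  25a + 5b + c = -29
  49a + 7b + c = -69
  81a + 9b + c = -125
Solving the system yields a = -2, b = 4, c = 1.
So g(x) = -2x² + 4x + 1.
Then g(11) = -197.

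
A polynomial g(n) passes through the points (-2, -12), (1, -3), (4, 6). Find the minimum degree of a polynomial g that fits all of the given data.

Forward differences of the values at n = -2, 1, 4:
  g  : -12  -3  6
  Δ  : 9  9
  Δ^2: 0
The first differences are constant (9) and nonzero, while all higher differences vanish, so the minimal degree is 1.

1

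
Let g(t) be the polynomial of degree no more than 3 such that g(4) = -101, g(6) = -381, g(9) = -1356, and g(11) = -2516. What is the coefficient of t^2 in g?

1

Write g(t) = at^3 + bt^2 + ct + d. Substituting each data point gives a linear system:
  64a + 16b + 4c + d = -101
  216a + 36b + 6c + d = -381
  729a + 81b + 9c + d = -1356
  1331a + 121b + 11c + d = -2516
Solving the system yields a = -2, b = 1, c = 2, d = 3.
So g(t) = -2t³ + t² + 2t + 3.
The coefficient of t^2 is 1.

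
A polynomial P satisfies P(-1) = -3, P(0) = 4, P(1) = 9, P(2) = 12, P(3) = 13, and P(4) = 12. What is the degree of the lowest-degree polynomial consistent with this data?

Forward differences of the values at s = -1, 0, 1, 2, 3, 4:
  P  : -3  4  9  12  13  12
  Δ  : 7  5  3  1  -1
  Δ^2: -2  -2  -2  -2
  Δ^3: 0  0  0
  Δ^4: 0  0
  Δ^5: 0
The second differences are constant (-2) and nonzero, while all higher differences vanish, so the minimal degree is 2.

2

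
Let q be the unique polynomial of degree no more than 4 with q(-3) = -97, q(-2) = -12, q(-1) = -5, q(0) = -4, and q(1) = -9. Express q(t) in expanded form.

q(t) = -3t^4 - 6t^3 + 4t - 4

Write q(t) = at^4 + bt^3 + ct^2 + dt + e. Substituting each data point gives a linear system:
  81a - 27b + 9c - 3d + e = -97
  16a - 8b + 4c - 2d + e = -12
  a - b + c - d + e = -5
  e = -4
  a + b + c + d + e = -9
Solving the system yields a = -3, b = -6, c = 0, d = 4, e = -4.
So q(t) = -3t⁴ - 6t³ + 4t - 4.
Check: q(-1) = -5. ✓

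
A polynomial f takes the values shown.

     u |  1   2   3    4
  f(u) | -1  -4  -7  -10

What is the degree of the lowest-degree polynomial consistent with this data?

1

Forward differences of the values at u = 1, 2, 3, 4:
  f  : -1  -4  -7  -10
  Δ  : -3  -3  -3
  Δ^2: 0  0
  Δ^3: 0
The first differences are constant (-3) and nonzero, while all higher differences vanish, so the minimal degree is 1.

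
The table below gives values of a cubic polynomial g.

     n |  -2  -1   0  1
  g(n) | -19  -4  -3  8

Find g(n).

g(n) = 4n^3 + 5n^2 + 2n - 3

Using the Lagrange interpolation formula with nodes -2, -1, 0, 1:
  L_0(n) = (n + 1)n(n - 1) / -6
  L_1(n) = (n + 2)n(n - 1) / 2
  L_2(n) = (n + 2)(n + 1)(n - 1) / -2
  L_3(n) = (n + 2)(n + 1)n / 6
Then g(n) = -19·L_0(n) - 4·L_1(n) - 3·L_2(n) + 8·L_3(n).
Expanding and collecting terms gives g(n) = 4n³ + 5n² + 2n - 3.
Check: g(0) = -3. ✓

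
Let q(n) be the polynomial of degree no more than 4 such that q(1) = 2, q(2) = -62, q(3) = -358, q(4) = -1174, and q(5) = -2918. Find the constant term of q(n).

Write q(n) = an^4 + bn^3 + cn^2 + dn + e. Substituting each data point gives a linear system:
  a + b + c + d + e = 2
  16a + 8b + 4c + 2d + e = -62
  81a + 27b + 9c + 3d + e = -358
  256a + 64b + 16c + 4d + e = -1174
  625a + 125b + 25c + 5d + e = -2918
Solving the system yields a = -5, b = 2, c = -3, d = 6, e = 2.
So q(n) = -5n^4 + 2n^3 - 3n^2 + 6n + 2.
The constant term is 2.

2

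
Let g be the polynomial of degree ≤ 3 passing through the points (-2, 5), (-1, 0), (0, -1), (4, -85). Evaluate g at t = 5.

Using the Lagrange interpolation formula with nodes -2, -1, 0, 4:
  L_0(t) = (t + 1)t(t - 4) / -12
  L_1(t) = (t + 2)t(t - 4) / 5
  L_2(t) = (t + 2)(t + 1)(t - 4) / -8
  L_3(t) = (t + 2)(t + 1)t / 120
Then g(t) = 5·L_0(t) + 0·L_1(t) - 1·L_2(t) - 85·L_3(t).
Expanding and collecting terms gives g(t) = -t³ - t² - t - 1.
Evaluating at t = 5: g(5) = -156.

-156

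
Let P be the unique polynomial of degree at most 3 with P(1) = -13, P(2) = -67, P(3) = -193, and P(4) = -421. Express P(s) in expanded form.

Write P(s) = as^3 + bs^2 + cs + d. Substituting each data point gives a linear system:
  a + b + c + d = -13
  8a + 4b + 2c + d = -67
  27a + 9b + 3c + d = -193
  64a + 16b + 4c + d = -421
Solving the system yields a = -5, b = -6, c = -1, d = -1.
So P(s) = -5s^3 - 6s^2 - s - 1.
Check: P(3) = -193. ✓

P(s) = -5s^3 - 6s^2 - s - 1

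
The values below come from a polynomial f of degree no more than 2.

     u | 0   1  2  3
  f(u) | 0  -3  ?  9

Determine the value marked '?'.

On equispaced nodes a degree-2 polynomial has vanishing third forward difference, so
  - f(0) + 3·f(1) - 3·f(2) + f(3) = 0.
Substituting the known values and solving for f(2):
  -3·f(2) = 0
  f(2) = 0.

0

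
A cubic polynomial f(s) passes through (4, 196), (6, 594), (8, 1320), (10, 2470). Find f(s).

f(s) = 2s^3 + 5s^2 - 3s

Write f(s) = as^3 + bs^2 + cs + d. Substituting each data point gives a linear system:
  64a + 16b + 4c + d = 196
  216a + 36b + 6c + d = 594
  512a + 64b + 8c + d = 1320
  1000a + 100b + 10c + d = 2470
Solving the system yields a = 2, b = 5, c = -3, d = 0.
So f(s) = 2s^3 + 5s^2 - 3s.
Check: f(8) = 1320. ✓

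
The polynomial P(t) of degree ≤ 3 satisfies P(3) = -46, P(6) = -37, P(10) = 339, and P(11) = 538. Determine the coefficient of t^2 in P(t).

-6

Write P(t) = at^3 + bt^2 + ct + d. Substituting each data point gives a linear system:
  27a + 9b + 3c + d = -46
  216a + 36b + 6c + d = -37
  1000a + 100b + 10c + d = 339
  1331a + 121b + 11c + d = 538
Solving the system yields a = 1, b = -6, c = -6, d = -1.
So P(t) = t^3 - 6t^2 - 6t - 1.
The coefficient of t^2 is -6.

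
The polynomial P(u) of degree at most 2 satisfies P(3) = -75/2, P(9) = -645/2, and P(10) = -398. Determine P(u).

Using the Lagrange interpolation formula with nodes 3, 9, 10:
  L_0(u) = (u - 9)(u - 10) / 42
  L_1(u) = (u - 3)(u - 10) / -6
  L_2(u) = (u - 3)(u - 9) / 7
Then P(u) = -75/2·L_0(u) - 645/2·L_1(u) - 398·L_2(u).
Expanding and collecting terms gives P(u) = -4u^2 + (1/2)u - 3.
Check: P(9) = -645/2. ✓

P(u) = -4u^2 + (1/2)u - 3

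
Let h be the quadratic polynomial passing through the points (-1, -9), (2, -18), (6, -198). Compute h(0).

0

Using the Lagrange interpolation formula with nodes -1, 2, 6:
  L_0(n) = (n - 2)(n - 6) / 21
  L_1(n) = (n + 1)(n - 6) / -12
  L_2(n) = (n + 1)(n - 2) / 28
Then h(n) = -9·L_0(n) - 18·L_1(n) - 198·L_2(n).
Expanding and collecting terms gives h(n) = -6n^2 + 3n.
Evaluating at n = 0: h(0) = 0.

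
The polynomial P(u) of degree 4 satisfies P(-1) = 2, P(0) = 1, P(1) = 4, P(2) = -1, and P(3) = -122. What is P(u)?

Using the Lagrange interpolation formula with nodes -1, 0, 1, 2, 3:
  L_0(u) = u(u - 1)(u - 2)(u - 3) / 24
  L_1(u) = (u + 1)(u - 1)(u - 2)(u - 3) / -6
  L_2(u) = (u + 1)u(u - 2)(u - 3) / 4
  L_3(u) = (u + 1)u(u - 1)(u - 3) / -6
  L_4(u) = (u + 1)u(u - 1)(u - 2) / 24
Then P(u) = 2·L_0(u) + 1·L_1(u) + 4·L_2(u) - 1·L_3(u) - 122·L_4(u).
Expanding and collecting terms gives P(u) = -4u⁴ + 6u³ + 6u² - 5u + 1.
Check: P(3) = -122. ✓

P(u) = -4u^4 + 6u^3 + 6u^2 - 5u + 1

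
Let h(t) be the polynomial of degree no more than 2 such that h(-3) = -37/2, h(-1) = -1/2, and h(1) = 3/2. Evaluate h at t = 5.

-85/2

Write h(t) = at^2 + bt + c. Substituting each data point gives a linear system:
  9a - 3b + c = -37/2
  a - b + c = -1/2
  a + b + c = 3/2
Solving the system yields a = -2, b = 1, c = 5/2.
So h(t) = -2t^2 + t + 5/2.
Then h(5) = -85/2.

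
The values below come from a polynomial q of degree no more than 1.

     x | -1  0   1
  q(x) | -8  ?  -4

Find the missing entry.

-6

The 2 known points determine the degree-1 polynomial uniquely.
Write q(x) = ax + b. Substituting each data point gives a linear system:
  -a + b = -8
  a + b = -4
Solving the system yields a = 2, b = -6.
So q(x) = 2x - 6.
Then q(0) = -6.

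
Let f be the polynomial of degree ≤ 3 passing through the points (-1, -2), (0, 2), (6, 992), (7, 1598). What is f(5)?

562

Using the Lagrange interpolation formula with nodes -1, 0, 6, 7:
  L_0(u) = u(u - 6)(u - 7) / -56
  L_1(u) = (u + 1)(u - 6)(u - 7) / 42
  L_2(u) = (u + 1)u(u - 7) / -42
  L_3(u) = (u + 1)u(u - 6) / 56
Then f(u) = -2·L_0(u) + 2·L_1(u) + 992·L_2(u) + 1598·L_3(u).
Expanding and collecting terms gives f(u) = 5u^3 - 2u^2 - 3u + 2.
Evaluating at u = 5: f(5) = 562.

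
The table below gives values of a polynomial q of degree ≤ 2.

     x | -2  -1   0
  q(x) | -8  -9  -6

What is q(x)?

q(x) = 2x^2 + 5x - 6

Write q(x) = ax^2 + bx + c. Substituting each data point gives a linear system:
  4a - 2b + c = -8
  a - b + c = -9
  c = -6
Solving the system yields a = 2, b = 5, c = -6.
So q(x) = 2x^2 + 5x - 6.
Check: q(0) = -6. ✓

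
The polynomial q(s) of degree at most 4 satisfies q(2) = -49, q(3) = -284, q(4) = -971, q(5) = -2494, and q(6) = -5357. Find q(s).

q(s) = -5s^4 + 6s^3 - 5s^2 + s + 1

Using the Lagrange interpolation formula with nodes 2, 3, 4, 5, 6:
  L_0(s) = (s - 3)(s - 4)(s - 5)(s - 6) / 24
  L_1(s) = (s - 2)(s - 4)(s - 5)(s - 6) / -6
  L_2(s) = (s - 2)(s - 3)(s - 5)(s - 6) / 4
  L_3(s) = (s - 2)(s - 3)(s - 4)(s - 6) / -6
  L_4(s) = (s - 2)(s - 3)(s - 4)(s - 5) / 24
Then q(s) = -49·L_0(s) - 284·L_1(s) - 971·L_2(s) - 2494·L_3(s) - 5357·L_4(s).
Expanding and collecting terms gives q(s) = -5s^4 + 6s^3 - 5s^2 + s + 1.
Check: q(3) = -284. ✓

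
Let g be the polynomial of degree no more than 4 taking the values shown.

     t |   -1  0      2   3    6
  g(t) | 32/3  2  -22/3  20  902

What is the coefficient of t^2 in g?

Write g(t) = at^4 + bt^3 + ct^2 + dt + e. Substituting each data point gives a linear system:
  a - b + c - d + e = 32/3
  e = 2
  16a + 8b + 4c + 2d + e = -22/3
  81a + 27b + 9c + 3d + e = 20
  1296a + 216b + 36c + 6d + e = 902
Solving the system yields a = 1, b = -5/3, c = 0, d = -6, e = 2.
So g(t) = t⁴ - (5/3)t³ - 6t + 2.
The coefficient of t^2 is 0.

0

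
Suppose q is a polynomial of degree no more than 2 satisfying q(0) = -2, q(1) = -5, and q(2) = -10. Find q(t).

q(t) = -t^2 - 2t - 2

Write q(t) = at^2 + bt + c. Substituting each data point gives a linear system:
  c = -2
  a + b + c = -5
  4a + 2b + c = -10
Solving the system yields a = -1, b = -2, c = -2.
So q(t) = -t^2 - 2t - 2.
Check: q(1) = -5. ✓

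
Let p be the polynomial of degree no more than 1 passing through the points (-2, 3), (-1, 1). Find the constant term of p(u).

Write p(u) = au + b. Substituting each data point gives a linear system:
  -2a + b = 3
  -a + b = 1
Solving the system yields a = -2, b = -1.
So p(u) = -2u - 1.
The constant term is -1.

-1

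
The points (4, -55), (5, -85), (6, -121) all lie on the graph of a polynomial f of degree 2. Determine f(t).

f(t) = -3t^2 - 3t + 5

Write f(t) = at^2 + bt + c. Substituting each data point gives a linear system:
  16a + 4b + c = -55
  25a + 5b + c = -85
  36a + 6b + c = -121
Solving the system yields a = -3, b = -3, c = 5.
So f(t) = -3t^2 - 3t + 5.
Check: f(4) = -55. ✓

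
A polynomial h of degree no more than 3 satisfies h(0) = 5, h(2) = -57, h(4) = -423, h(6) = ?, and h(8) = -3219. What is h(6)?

-1381

On equispaced nodes a degree-3 polynomial has vanishing fourth forward difference, so
  h(0) - 4·h(2) + 6·h(4) - 4·h(6) + h(8) = 0.
Substituting the known values and solving for h(6):
  -4·h(6) = 5524
  h(6) = -1381.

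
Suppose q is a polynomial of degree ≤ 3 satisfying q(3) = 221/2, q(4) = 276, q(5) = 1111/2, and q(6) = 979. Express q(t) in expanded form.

Write q(t) = at^3 + bt^2 + ct + d. Substituting each data point gives a linear system:
  27a + 9b + 3c + d = 221/2
  64a + 16b + 4c + d = 276
  125a + 25b + 5c + d = 1111/2
  216a + 36b + 6c + d = 979
Solving the system yields a = 5, b = -3, c = 3/2, d = -2.
So q(t) = 5t³ - 3t² + (3/2)t - 2.
Check: q(4) = 276. ✓

q(t) = 5t^3 - 3t^2 + (3/2)t - 2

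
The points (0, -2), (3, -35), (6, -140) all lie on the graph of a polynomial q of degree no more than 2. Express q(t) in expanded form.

q(t) = -4t^2 + t - 2

Write q(t) = at^2 + bt + c. Substituting each data point gives a linear system:
  c = -2
  9a + 3b + c = -35
  36a + 6b + c = -140
Solving the system yields a = -4, b = 1, c = -2.
So q(t) = -4t^2 + t - 2.
Check: q(3) = -35. ✓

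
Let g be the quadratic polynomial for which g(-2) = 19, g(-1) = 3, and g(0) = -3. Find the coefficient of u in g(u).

-1

Write g(u) = au^2 + bu + c. Substituting each data point gives a linear system:
  4a - 2b + c = 19
  a - b + c = 3
  c = -3
Solving the system yields a = 5, b = -1, c = -3.
So g(u) = 5u² - u - 3.
The coefficient of u is -1.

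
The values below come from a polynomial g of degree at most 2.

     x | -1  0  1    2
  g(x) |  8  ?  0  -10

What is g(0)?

6

On equispaced nodes a degree-2 polynomial has vanishing third forward difference, so
  - g(-1) + 3·g(0) - 3·g(1) + g(2) = 0.
Substituting the known values and solving for g(0):
  3·g(0) = 18
  g(0) = 6.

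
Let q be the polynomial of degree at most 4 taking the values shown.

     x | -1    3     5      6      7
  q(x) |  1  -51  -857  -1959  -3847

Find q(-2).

-31

Write q(x) = ax^4 + bx^3 + cx^2 + dx + e. Substituting each data point gives a linear system:
  a - b + c - d + e = 1
  81a + 27b + 9c + 3d + e = -51
  625a + 125b + 25c + 5d + e = -857
  1296a + 216b + 36c + 6d + e = -1959
  2401a + 343b + 49c + 7d + e = -3847
Solving the system yields a = -2, b = 2, c = 5, d = 3, e = 3.
So q(x) = -2x^4 + 2x^3 + 5x^2 + 3x + 3.
Then q(-2) = -31.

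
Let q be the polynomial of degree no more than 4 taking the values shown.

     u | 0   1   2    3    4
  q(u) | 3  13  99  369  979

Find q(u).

Using the Lagrange interpolation formula with nodes 0, 1, 2, 3, 4:
  L_0(u) = (u - 1)(u - 2)(u - 3)(u - 4) / 24
  L_1(u) = u(u - 2)(u - 3)(u - 4) / -6
  L_2(u) = u(u - 1)(u - 3)(u - 4) / 4
  L_3(u) = u(u - 1)(u - 2)(u - 4) / -6
  L_4(u) = u(u - 1)(u - 2)(u - 3) / 24
Then q(u) = 3·L_0(u) + 13·L_1(u) + 99·L_2(u) + 369·L_3(u) + 979·L_4(u).
Expanding and collecting terms gives q(u) = 2u⁴ + 6u³ + 6u² - 4u + 3.
Check: q(2) = 99. ✓

q(u) = 2u^4 + 6u^3 + 6u^2 - 4u + 3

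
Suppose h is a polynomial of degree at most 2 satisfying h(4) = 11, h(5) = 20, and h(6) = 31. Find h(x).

Write h(x) = ax^2 + bx + c. Substituting each data point gives a linear system:
  16a + 4b + c = 11
  25a + 5b + c = 20
  36a + 6b + c = 31
Solving the system yields a = 1, b = 0, c = -5.
So h(x) = x^2 - 5.
Check: h(4) = 11. ✓

h(x) = x^2 - 5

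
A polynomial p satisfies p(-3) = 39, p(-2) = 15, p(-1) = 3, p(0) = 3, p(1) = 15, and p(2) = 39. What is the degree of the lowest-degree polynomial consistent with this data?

2

Forward differences of the values at t = -3, -2, -1, 0, 1, 2:
  p  : 39  15  3  3  15  39
  Δ  : -24  -12  0  12  24
  Δ^2: 12  12  12  12
  Δ^3: 0  0  0
  Δ^4: 0  0
  Δ^5: 0
The second differences are constant (12) and nonzero, while all higher differences vanish, so the minimal degree is 2.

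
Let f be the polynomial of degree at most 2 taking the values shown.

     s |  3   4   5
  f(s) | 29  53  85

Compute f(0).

5

Write f(s) = as^2 + bs + c. Substituting each data point gives a linear system:
  9a + 3b + c = 29
  16a + 4b + c = 53
  25a + 5b + c = 85
Solving the system yields a = 4, b = -4, c = 5.
So f(s) = 4s² - 4s + 5.
Then f(0) = 5.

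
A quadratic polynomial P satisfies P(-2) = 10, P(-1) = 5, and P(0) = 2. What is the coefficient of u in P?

-2

Write P(u) = au^2 + bu + c. Substituting each data point gives a linear system:
  4a - 2b + c = 10
  a - b + c = 5
  c = 2
Solving the system yields a = 1, b = -2, c = 2.
So P(u) = u^2 - 2u + 2.
The coefficient of u is -2.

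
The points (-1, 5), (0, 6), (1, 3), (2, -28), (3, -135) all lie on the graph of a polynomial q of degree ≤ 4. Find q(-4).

-142

Write q(s) = as^4 + bs^3 + cs^2 + ds + e. Substituting each data point gives a linear system:
  a - b + c - d + e = 5
  e = 6
  a + b + c + d + e = 3
  16a + 8b + 4c + 2d + e = -28
  81a + 27b + 9c + 3d + e = -135
Solving the system yields a = -1, b = -2, c = -1, d = 1, e = 6.
So q(s) = -s^4 - 2s^3 - s^2 + s + 6.
Then q(-4) = -142.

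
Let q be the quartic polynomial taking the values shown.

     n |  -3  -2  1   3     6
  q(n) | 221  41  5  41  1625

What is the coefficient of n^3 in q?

-4

Write q(n) = an^4 + bn^3 + cn^2 + dn + e. Substituting each data point gives a linear system:
  81a - 27b + 9c - 3d + e = 221
  16a - 8b + 4c - 2d + e = 41
  a + b + c + d + e = 5
  81a + 27b + 9c + 3d + e = 41
  1296a + 216b + 36c + 6d + e = 1625
Solving the system yields a = 2, b = -4, c = -4, d = 6, e = 5.
So q(n) = 2n⁴ - 4n³ - 4n² + 6n + 5.
The coefficient of n^3 is -4.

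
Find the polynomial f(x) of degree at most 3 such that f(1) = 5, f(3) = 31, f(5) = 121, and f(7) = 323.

Using the Lagrange interpolation formula with nodes 1, 3, 5, 7:
  L_0(x) = (x - 3)(x - 5)(x - 7) / -48
  L_1(x) = (x - 1)(x - 5)(x - 7) / 16
  L_2(x) = (x - 1)(x - 3)(x - 7) / -16
  L_3(x) = (x - 1)(x - 3)(x - 5) / 48
Then f(x) = 5·L_0(x) + 31·L_1(x) + 121·L_2(x) + 323·L_3(x).
Expanding and collecting terms gives f(x) = x^3 - x^2 + 4x + 1.
Check: f(3) = 31. ✓

f(x) = x^3 - x^2 + 4x + 1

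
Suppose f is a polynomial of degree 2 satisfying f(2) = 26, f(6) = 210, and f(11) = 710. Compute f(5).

Using the Lagrange interpolation formula with nodes 2, 6, 11:
  L_0(t) = (t - 6)(t - 11) / 36
  L_1(t) = (t - 2)(t - 11) / -20
  L_2(t) = (t - 2)(t - 6) / 45
Then f(t) = 26·L_0(t) + 210·L_1(t) + 710·L_2(t).
Expanding and collecting terms gives f(t) = 6t² - 2t + 6.
Evaluating at t = 5: f(5) = 146.

146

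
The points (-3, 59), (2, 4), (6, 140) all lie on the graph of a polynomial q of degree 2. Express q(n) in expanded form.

q(n) = 5n^2 - 6n - 4

Write q(n) = an^2 + bn + c. Substituting each data point gives a linear system:
  9a - 3b + c = 59
  4a + 2b + c = 4
  36a + 6b + c = 140
Solving the system yields a = 5, b = -6, c = -4.
So q(n) = 5n^2 - 6n - 4.
Check: q(-3) = 59. ✓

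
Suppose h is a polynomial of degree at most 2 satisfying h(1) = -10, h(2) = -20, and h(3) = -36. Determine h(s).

Write h(s) = as^2 + bs + c. Substituting each data point gives a linear system:
  a + b + c = -10
  4a + 2b + c = -20
  9a + 3b + c = -36
Solving the system yields a = -3, b = -1, c = -6.
So h(s) = -3s² - s - 6.
Check: h(1) = -10. ✓

h(s) = -3s^2 - s - 6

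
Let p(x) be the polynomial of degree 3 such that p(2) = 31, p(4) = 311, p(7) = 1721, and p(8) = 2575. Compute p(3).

Write p(x) = ax^3 + bx^2 + cx + d. Substituting each data point gives a linear system:
  8a + 4b + 2c + d = 31
  64a + 16b + 4c + d = 311
  343a + 49b + 7c + d = 1721
  512a + 64b + 8c + d = 2575
Solving the system yields a = 5, b = 1, c = -6, d = -1.
So p(x) = 5x^3 + x^2 - 6x - 1.
Then p(3) = 125.

125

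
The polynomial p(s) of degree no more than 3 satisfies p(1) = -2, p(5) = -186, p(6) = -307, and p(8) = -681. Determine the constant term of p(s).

Write p(s) = as^3 + bs^2 + cs + d. Substituting each data point gives a linear system:
  a + b + c + d = -2
  125a + 25b + 5c + d = -186
  216a + 36b + 6c + d = -307
  512a + 64b + 8c + d = -681
Solving the system yields a = -1, b = -3, c = 3, d = -1.
So p(s) = -s³ - 3s² + 3s - 1.
The constant term is -1.

-1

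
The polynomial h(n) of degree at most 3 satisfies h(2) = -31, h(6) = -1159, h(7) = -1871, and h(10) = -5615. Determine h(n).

h(n) = -6n^3 + 4n^2 - 2n + 5

Write h(n) = an^3 + bn^2 + cn + d. Substituting each data point gives a linear system:
  8a + 4b + 2c + d = -31
  216a + 36b + 6c + d = -1159
  343a + 49b + 7c + d = -1871
  1000a + 100b + 10c + d = -5615
Solving the system yields a = -6, b = 4, c = -2, d = 5.
So h(n) = -6n³ + 4n² - 2n + 5.
Check: h(10) = -5615. ✓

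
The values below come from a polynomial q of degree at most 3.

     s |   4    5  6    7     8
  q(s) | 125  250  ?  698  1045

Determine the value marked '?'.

437

On equispaced nodes a degree-3 polynomial has vanishing fourth forward difference, so
  q(4) - 4·q(5) + 6·q(6) - 4·q(7) + q(8) = 0.
Substituting the known values and solving for q(6):
  6·q(6) = 2622
  q(6) = 437.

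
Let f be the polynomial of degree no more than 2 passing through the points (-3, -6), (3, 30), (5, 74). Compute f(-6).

Write f(t) = at^2 + bt + c. Substituting each data point gives a linear system:
  9a - 3b + c = -6
  9a + 3b + c = 30
  25a + 5b + c = 74
Solving the system yields a = 2, b = 6, c = -6.
So f(t) = 2t^2 + 6t - 6.
Then f(-6) = 30.

30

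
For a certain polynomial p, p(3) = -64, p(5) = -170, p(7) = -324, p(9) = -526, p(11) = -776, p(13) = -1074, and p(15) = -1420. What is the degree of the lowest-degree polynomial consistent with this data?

2

Forward differences of the values at t = 3, 5, 7, 9, 11, 13, 15:
  p  : -64  -170  -324  -526  -776  -1074  -1420
  Δ  : -106  -154  -202  -250  -298  -346
  Δ^2: -48  -48  -48  -48  -48
  Δ^3: 0  0  0  0
  Δ^4: 0  0  0
  Δ^5: 0  0
  Δ^6: 0
The second differences are constant (-48) and nonzero, while all higher differences vanish, so the minimal degree is 2.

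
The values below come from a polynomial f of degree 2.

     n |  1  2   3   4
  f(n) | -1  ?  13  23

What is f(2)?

On equispaced nodes a degree-2 polynomial has vanishing third forward difference, so
  - f(1) + 3·f(2) - 3·f(3) + f(4) = 0.
Substituting the known values and solving for f(2):
  3·f(2) = 15
  f(2) = 5.

5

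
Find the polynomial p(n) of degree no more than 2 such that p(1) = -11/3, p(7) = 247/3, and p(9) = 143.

p(n) = 2n^2 - (5/3)n - 4

Write p(n) = an^2 + bn + c. Substituting each data point gives a linear system:
  a + b + c = -11/3
  49a + 7b + c = 247/3
  81a + 9b + c = 143
Solving the system yields a = 2, b = -5/3, c = -4.
So p(n) = 2n² - (5/3)n - 4.
Check: p(9) = 143. ✓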